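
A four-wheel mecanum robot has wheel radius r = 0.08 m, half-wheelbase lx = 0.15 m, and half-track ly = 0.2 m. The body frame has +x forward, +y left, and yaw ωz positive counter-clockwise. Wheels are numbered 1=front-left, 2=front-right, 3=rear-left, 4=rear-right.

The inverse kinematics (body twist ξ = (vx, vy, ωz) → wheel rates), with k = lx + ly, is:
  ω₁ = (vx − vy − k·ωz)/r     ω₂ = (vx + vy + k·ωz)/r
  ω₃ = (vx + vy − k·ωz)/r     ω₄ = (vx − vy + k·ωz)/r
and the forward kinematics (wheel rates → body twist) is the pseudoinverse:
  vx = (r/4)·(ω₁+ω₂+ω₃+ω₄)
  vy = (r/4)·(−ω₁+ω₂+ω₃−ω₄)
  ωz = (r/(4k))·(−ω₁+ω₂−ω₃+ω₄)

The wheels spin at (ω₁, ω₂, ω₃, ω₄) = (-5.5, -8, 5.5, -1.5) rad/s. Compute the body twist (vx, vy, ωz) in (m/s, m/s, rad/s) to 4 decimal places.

k = lx + ly = 0.15 + 0.2 = 0.3500
ω₁+ω₂+ω₃+ω₄ = -9.5000  →  vx = (0.08/4)·-9.5000 = -0.1900
−ω₁+ω₂+ω₃−ω₄ = 4.5000  →  vy = (0.08/4)·4.5000 = 0.0900
−ω₁+ω₂−ω₃+ω₄ = -9.5000  →  ωz = (0.08/1.4000)·-9.5000 = -0.5429

(-0.1900, 0.0900, -0.5429)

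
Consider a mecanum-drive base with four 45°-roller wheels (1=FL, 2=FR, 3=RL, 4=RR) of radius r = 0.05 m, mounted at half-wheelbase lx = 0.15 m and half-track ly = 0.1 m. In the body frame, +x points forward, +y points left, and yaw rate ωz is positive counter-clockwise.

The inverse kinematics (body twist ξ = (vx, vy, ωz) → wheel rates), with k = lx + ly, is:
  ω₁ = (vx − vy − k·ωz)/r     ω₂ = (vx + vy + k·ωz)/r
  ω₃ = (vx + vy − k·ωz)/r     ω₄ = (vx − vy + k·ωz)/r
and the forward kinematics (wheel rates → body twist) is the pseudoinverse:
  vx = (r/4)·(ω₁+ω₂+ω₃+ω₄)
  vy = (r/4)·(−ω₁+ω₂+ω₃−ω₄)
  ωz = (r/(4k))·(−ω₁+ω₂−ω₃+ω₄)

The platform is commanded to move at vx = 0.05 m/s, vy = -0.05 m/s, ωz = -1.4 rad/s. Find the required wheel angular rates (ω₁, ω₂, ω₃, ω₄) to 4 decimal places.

k = lx + ly = 0.15 + 0.1 = 0.2500;  k·ωz = 0.2500·-1.4 = -0.3500
ω₁ (FL) = (vx − vy − k·ωz)/r = 0.4500/0.05 = 9.0000
ω₂ (FR) = (vx + vy + k·ωz)/r = -0.3500/0.05 = -7.0000
ω₃ (RL) = (vx + vy − k·ωz)/r = 0.3500/0.05 = 7.0000
ω₄ (RR) = (vx − vy + k·ωz)/r = -0.2500/0.05 = -5.0000

(9.0000, -7.0000, 7.0000, -5.0000)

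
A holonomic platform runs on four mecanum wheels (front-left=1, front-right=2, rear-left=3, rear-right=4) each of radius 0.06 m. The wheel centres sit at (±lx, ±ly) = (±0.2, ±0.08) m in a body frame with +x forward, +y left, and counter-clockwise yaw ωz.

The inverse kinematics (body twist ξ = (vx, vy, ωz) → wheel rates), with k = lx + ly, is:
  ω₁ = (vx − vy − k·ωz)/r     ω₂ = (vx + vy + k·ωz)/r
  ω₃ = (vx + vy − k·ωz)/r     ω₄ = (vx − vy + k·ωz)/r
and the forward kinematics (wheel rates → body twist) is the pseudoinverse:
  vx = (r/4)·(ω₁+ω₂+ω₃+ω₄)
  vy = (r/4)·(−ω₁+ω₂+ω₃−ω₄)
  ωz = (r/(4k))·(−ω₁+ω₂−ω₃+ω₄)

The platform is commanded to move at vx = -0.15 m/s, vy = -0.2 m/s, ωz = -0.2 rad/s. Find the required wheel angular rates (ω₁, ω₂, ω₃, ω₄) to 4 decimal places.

k = lx + ly = 0.2 + 0.08 = 0.2800;  k·ωz = 0.2800·-0.2 = -0.0560
ω₁ (FL) = (vx − vy − k·ωz)/r = 0.1060/0.06 = 1.7667
ω₂ (FR) = (vx + vy + k·ωz)/r = -0.4060/0.06 = -6.7667
ω₃ (RL) = (vx + vy − k·ωz)/r = -0.2940/0.06 = -4.9000
ω₄ (RR) = (vx − vy + k·ωz)/r = -0.0060/0.06 = -0.1000

(1.7667, -6.7667, -4.9000, -0.1000)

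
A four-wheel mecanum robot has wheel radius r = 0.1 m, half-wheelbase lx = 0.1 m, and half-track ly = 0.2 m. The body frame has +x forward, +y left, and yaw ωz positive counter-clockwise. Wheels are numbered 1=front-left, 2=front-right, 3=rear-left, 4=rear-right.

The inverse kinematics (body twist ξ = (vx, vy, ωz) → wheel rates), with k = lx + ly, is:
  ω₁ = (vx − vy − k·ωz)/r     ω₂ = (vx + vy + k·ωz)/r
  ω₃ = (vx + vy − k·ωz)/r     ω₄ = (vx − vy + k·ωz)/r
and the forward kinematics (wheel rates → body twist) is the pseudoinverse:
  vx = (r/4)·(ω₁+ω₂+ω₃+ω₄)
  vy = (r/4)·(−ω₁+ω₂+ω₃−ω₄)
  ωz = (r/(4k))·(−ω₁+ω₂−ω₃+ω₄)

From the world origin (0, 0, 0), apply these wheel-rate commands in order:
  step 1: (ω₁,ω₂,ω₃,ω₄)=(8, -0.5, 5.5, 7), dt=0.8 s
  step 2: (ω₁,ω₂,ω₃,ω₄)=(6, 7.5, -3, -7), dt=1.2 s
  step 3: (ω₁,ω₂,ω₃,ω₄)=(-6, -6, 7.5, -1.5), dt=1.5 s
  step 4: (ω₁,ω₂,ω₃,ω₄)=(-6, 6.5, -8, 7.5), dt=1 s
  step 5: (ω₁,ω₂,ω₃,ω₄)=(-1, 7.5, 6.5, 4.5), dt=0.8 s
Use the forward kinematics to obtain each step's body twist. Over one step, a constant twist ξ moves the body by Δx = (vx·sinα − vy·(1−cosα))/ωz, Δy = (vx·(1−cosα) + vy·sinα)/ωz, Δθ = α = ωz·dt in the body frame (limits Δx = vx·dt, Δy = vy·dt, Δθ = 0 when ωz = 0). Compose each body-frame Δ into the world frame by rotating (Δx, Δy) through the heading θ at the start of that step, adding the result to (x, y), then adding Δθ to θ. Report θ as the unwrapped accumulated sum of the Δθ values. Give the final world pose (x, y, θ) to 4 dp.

(0.8549, 0.4280, 0.9250)

step 1: ξ=(vx,vy,ωz)=(0.5000, -0.2500, -0.5833), dt=0.8 → body Δ=(0.3398, -0.2845, -0.4667) → world pose (0.3398, -0.2845, -0.4667)
step 2: ξ=(vx,vy,ωz)=(0.0875, 0.1375, -0.2083), dt=1.2 → body Δ=(0.1244, 0.1502, -0.2500) → world pose (0.5185, -0.2063, -0.7167)
step 3: ξ=(vx,vy,ωz)=(-0.1500, 0.2250, -0.7500), dt=1.5 → body Δ=(-0.0098, 0.3844, -1.1250) → world pose (0.7637, 0.0900, -1.8417)
step 4: ξ=(vx,vy,ωz)=(0.0000, -0.0750, 2.3333), dt=1.0 → body Δ=(0.0543, -0.0232, 2.3333) → world pose (0.7267, 0.0439, 0.4917)
step 5: ξ=(vx,vy,ωz)=(0.4375, 0.2625, 0.5417), dt=0.8 → body Δ=(0.2944, 0.2781, 0.4333) → world pose (0.8549, 0.4280, 0.9250)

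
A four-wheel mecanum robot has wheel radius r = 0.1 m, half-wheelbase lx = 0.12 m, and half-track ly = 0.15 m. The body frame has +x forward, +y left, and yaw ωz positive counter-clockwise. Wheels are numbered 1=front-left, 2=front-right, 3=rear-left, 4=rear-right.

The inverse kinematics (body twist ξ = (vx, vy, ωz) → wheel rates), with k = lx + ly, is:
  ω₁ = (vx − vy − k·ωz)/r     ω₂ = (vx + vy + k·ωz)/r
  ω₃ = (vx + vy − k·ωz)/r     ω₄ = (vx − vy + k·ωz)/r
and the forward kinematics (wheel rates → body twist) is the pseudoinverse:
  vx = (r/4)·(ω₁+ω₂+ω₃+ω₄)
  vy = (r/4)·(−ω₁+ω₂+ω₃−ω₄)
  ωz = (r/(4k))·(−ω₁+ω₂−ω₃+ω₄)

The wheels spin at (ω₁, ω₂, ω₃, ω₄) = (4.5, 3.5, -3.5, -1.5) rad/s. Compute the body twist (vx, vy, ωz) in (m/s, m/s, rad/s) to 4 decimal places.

k = lx + ly = 0.12 + 0.15 = 0.2700
ω₁+ω₂+ω₃+ω₄ = 3.0000  →  vx = (0.1/4)·3.0000 = 0.0750
−ω₁+ω₂+ω₃−ω₄ = -3.0000  →  vy = (0.1/4)·-3.0000 = -0.0750
−ω₁+ω₂−ω₃+ω₄ = 1.0000  →  ωz = (0.1/1.0800)·1.0000 = 0.0926

(0.0750, -0.0750, 0.0926)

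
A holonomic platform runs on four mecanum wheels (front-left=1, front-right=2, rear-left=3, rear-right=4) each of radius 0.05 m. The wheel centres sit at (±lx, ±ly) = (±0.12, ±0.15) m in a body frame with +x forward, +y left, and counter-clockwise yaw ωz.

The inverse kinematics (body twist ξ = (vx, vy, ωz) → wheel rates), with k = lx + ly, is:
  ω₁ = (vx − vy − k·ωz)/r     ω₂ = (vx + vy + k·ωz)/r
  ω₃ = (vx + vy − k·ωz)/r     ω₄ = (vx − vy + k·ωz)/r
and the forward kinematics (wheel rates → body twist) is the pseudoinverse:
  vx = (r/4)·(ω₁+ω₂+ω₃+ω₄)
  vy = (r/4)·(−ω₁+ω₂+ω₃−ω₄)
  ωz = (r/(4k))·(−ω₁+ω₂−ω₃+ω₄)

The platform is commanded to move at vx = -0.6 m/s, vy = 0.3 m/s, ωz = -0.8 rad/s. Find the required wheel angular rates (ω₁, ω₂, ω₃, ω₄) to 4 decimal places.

(-13.6800, -10.3200, -1.6800, -22.3200)

k = lx + ly = 0.12 + 0.15 = 0.2700;  k·ωz = 0.2700·-0.8 = -0.2160
ω₁ (FL) = (vx − vy − k·ωz)/r = -0.6840/0.05 = -13.6800
ω₂ (FR) = (vx + vy + k·ωz)/r = -0.5160/0.05 = -10.3200
ω₃ (RL) = (vx + vy − k·ωz)/r = -0.0840/0.05 = -1.6800
ω₄ (RR) = (vx − vy + k·ωz)/r = -1.1160/0.05 = -22.3200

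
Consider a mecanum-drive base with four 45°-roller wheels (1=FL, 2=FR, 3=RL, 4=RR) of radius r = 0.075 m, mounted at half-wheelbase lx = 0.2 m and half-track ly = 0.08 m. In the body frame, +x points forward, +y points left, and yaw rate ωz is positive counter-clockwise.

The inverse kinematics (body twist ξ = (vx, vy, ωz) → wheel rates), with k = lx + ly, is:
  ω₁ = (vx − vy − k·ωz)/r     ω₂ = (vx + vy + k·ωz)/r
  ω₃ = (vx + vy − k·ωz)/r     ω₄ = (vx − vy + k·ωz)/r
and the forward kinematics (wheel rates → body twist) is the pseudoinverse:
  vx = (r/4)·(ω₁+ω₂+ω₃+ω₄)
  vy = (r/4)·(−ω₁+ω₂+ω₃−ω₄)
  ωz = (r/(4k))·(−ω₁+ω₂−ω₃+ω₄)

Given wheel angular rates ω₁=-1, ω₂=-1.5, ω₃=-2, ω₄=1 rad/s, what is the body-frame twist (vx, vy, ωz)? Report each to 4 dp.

k = lx + ly = 0.2 + 0.08 = 0.2800
ω₁+ω₂+ω₃+ω₄ = -3.5000  →  vx = (0.075/4)·-3.5000 = -0.0656
−ω₁+ω₂+ω₃−ω₄ = -3.5000  →  vy = (0.075/4)·-3.5000 = -0.0656
−ω₁+ω₂−ω₃+ω₄ = 2.5000  →  ωz = (0.075/1.1200)·2.5000 = 0.1674

(-0.0656, -0.0656, 0.1674)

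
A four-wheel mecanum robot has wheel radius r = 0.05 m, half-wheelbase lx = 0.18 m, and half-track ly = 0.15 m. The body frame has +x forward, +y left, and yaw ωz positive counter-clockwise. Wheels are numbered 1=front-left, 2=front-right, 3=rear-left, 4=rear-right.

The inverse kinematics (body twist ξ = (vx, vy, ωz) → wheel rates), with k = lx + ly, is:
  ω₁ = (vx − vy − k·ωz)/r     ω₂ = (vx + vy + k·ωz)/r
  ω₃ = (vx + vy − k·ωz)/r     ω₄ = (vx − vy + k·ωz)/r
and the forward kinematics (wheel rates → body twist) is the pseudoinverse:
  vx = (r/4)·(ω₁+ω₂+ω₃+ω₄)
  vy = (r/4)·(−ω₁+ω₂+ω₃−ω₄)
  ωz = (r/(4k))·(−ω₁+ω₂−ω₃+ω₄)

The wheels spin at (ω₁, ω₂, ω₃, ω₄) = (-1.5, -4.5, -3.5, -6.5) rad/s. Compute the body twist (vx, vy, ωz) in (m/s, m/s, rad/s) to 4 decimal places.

k = lx + ly = 0.18 + 0.15 = 0.3300
ω₁+ω₂+ω₃+ω₄ = -16.0000  →  vx = (0.05/4)·-16.0000 = -0.2000
−ω₁+ω₂+ω₃−ω₄ = 0.0000  →  vy = (0.05/4)·0.0000 = 0.0000
−ω₁+ω₂−ω₃+ω₄ = -6.0000  →  ωz = (0.05/1.3200)·-6.0000 = -0.2273

(-0.2000, 0.0000, -0.2273)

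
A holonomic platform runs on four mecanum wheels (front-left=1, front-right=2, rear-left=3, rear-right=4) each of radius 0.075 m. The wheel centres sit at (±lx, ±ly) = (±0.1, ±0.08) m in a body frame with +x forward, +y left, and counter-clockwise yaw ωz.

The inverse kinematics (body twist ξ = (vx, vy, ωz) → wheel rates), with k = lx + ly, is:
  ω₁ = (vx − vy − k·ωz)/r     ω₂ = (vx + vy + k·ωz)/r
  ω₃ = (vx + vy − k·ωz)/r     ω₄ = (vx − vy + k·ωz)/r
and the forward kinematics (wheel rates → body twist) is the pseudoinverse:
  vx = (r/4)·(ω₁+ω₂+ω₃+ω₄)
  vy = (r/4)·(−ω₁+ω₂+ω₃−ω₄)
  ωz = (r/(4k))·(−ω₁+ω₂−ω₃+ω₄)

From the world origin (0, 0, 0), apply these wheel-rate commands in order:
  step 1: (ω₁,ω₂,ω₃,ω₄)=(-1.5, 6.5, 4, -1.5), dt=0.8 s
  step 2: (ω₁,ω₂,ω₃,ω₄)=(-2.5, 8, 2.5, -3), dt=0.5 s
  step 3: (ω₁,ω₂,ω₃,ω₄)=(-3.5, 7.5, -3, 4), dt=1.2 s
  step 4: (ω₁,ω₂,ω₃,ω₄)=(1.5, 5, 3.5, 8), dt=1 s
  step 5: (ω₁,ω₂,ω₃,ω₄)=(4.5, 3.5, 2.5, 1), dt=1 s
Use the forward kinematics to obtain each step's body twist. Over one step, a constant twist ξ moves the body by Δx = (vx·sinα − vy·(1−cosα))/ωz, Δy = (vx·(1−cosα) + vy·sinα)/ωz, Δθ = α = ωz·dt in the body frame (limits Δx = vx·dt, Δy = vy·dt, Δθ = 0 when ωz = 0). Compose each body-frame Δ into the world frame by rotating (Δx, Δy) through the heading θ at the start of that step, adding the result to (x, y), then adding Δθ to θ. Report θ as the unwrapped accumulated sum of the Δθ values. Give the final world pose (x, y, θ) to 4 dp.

(-0.5209, 0.4096, 3.2917)

step 1: ξ=(vx,vy,ωz)=(0.1406, 0.2531, 0.2604), dt=0.8 → body Δ=(0.0907, 0.2127, 0.2083) → world pose (0.0907, 0.2127, 0.2083)
step 2: ξ=(vx,vy,ωz)=(0.0938, 0.3000, 0.5208), dt=0.5 → body Δ=(0.0269, 0.1544, 0.2604) → world pose (0.0851, 0.3693, 0.4688)
step 3: ξ=(vx,vy,ωz)=(0.0938, 0.0750, 1.8750), dt=1.2 → body Δ=(-0.0262, 0.1125, 2.2500) → world pose (0.0109, 0.4579, 2.7188)
step 4: ξ=(vx,vy,ωz)=(0.3375, -0.0187, 0.8333), dt=1.0 → body Δ=(0.3071, 0.1160, 0.8333) → world pose (-0.3168, 0.4781, 3.5521)
step 5: ξ=(vx,vy,ωz)=(0.2156, 0.0094, -0.2604), dt=1.0 → body Δ=(0.2144, -0.0186, -0.2604) → world pose (-0.5209, 0.4096, 3.2917)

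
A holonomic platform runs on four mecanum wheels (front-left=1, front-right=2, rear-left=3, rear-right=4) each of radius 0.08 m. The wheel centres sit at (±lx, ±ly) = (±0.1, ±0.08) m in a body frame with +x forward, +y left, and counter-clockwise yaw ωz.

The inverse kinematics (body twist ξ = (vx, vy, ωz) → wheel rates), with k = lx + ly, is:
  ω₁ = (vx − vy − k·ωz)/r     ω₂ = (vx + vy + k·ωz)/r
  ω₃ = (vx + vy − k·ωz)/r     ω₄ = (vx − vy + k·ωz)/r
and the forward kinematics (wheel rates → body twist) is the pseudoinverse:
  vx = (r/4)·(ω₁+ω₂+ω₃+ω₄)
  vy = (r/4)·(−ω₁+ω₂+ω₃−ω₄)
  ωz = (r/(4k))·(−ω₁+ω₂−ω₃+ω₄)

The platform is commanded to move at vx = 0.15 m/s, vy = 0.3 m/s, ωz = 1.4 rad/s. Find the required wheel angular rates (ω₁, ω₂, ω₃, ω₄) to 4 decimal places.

k = lx + ly = 0.1 + 0.08 = 0.1800;  k·ωz = 0.1800·1.4 = 0.2520
ω₁ (FL) = (vx − vy − k·ωz)/r = -0.4020/0.08 = -5.0250
ω₂ (FR) = (vx + vy + k·ωz)/r = 0.7020/0.08 = 8.7750
ω₃ (RL) = (vx + vy − k·ωz)/r = 0.1980/0.08 = 2.4750
ω₄ (RR) = (vx − vy + k·ωz)/r = 0.1020/0.08 = 1.2750

(-5.0250, 8.7750, 2.4750, 1.2750)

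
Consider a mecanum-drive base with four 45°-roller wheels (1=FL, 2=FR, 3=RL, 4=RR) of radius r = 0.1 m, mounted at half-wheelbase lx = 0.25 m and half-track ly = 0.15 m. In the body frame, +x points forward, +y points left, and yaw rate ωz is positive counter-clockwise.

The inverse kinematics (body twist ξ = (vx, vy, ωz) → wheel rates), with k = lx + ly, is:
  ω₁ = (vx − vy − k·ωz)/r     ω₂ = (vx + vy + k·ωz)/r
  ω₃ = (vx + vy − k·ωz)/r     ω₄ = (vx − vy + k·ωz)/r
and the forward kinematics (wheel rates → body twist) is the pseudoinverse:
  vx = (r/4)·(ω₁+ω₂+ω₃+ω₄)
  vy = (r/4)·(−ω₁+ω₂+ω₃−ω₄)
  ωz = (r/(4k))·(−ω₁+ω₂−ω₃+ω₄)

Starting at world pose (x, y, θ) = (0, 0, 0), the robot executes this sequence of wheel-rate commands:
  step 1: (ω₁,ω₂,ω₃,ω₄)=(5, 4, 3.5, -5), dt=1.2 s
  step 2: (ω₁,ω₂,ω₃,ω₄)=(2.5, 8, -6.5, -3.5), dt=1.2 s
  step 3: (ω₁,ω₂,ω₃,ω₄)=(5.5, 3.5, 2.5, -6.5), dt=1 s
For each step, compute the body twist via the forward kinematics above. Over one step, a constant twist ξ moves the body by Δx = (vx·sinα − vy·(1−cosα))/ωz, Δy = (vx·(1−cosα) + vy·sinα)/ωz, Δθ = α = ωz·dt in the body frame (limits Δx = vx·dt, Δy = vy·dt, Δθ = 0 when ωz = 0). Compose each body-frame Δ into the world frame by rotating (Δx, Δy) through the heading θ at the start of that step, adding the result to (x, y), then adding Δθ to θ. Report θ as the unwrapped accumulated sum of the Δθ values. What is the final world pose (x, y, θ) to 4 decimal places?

step 1: ξ=(vx,vy,ωz)=(0.1875, 0.1875, -0.5938), dt=1.2 → body Δ=(0.2833, 0.1296, -0.7125) → world pose (0.2833, 0.1296, -0.7125)
step 2: ξ=(vx,vy,ωz)=(0.0125, 0.0625, 0.5312), dt=1.2 → body Δ=(-0.0091, 0.0746, 0.6375) → world pose (0.3252, 0.1921, -0.0750)
step 3: ξ=(vx,vy,ωz)=(0.1250, 0.1750, -0.6875), dt=1.0 → body Δ=(0.1732, 0.1202, -0.6875) → world pose (0.5069, 0.2990, -0.7625)

(0.5069, 0.2990, -0.7625)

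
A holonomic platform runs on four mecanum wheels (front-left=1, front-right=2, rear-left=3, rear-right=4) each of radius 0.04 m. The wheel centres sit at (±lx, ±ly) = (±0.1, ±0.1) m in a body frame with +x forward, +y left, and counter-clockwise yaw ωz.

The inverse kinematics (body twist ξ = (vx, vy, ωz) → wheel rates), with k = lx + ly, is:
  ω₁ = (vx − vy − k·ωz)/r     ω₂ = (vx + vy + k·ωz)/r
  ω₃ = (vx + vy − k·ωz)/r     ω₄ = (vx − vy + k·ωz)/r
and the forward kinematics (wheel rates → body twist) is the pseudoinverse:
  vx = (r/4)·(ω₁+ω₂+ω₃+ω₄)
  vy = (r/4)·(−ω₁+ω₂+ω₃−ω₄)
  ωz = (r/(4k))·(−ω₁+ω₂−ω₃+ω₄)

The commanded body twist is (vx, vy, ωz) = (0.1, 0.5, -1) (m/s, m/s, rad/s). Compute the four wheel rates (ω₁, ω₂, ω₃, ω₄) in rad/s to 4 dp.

(-5.0000, 10.0000, 20.0000, -15.0000)

k = lx + ly = 0.1 + 0.1 = 0.2000;  k·ωz = 0.2000·-1 = -0.2000
ω₁ (FL) = (vx − vy − k·ωz)/r = -0.2000/0.04 = -5.0000
ω₂ (FR) = (vx + vy + k·ωz)/r = 0.4000/0.04 = 10.0000
ω₃ (RL) = (vx + vy − k·ωz)/r = 0.8000/0.04 = 20.0000
ω₄ (RR) = (vx − vy + k·ωz)/r = -0.6000/0.04 = -15.0000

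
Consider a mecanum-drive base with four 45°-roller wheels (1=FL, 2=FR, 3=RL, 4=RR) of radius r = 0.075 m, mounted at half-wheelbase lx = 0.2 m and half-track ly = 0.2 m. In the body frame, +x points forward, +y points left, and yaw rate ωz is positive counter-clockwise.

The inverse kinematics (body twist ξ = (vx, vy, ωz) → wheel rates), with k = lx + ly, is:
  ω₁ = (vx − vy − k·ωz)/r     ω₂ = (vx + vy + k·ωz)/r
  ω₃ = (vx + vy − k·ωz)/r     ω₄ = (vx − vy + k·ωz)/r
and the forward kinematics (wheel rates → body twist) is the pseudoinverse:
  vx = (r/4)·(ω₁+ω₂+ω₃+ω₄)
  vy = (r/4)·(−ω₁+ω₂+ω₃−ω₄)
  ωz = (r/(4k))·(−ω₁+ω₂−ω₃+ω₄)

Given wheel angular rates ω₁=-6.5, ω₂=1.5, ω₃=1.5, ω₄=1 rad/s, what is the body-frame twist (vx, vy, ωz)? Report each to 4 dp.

(-0.0469, 0.1594, 0.3516)

k = lx + ly = 0.2 + 0.2 = 0.4000
ω₁+ω₂+ω₃+ω₄ = -2.5000  →  vx = (0.075/4)·-2.5000 = -0.0469
−ω₁+ω₂+ω₃−ω₄ = 8.5000  →  vy = (0.075/4)·8.5000 = 0.1594
−ω₁+ω₂−ω₃+ω₄ = 7.5000  →  ωz = (0.075/1.6000)·7.5000 = 0.3516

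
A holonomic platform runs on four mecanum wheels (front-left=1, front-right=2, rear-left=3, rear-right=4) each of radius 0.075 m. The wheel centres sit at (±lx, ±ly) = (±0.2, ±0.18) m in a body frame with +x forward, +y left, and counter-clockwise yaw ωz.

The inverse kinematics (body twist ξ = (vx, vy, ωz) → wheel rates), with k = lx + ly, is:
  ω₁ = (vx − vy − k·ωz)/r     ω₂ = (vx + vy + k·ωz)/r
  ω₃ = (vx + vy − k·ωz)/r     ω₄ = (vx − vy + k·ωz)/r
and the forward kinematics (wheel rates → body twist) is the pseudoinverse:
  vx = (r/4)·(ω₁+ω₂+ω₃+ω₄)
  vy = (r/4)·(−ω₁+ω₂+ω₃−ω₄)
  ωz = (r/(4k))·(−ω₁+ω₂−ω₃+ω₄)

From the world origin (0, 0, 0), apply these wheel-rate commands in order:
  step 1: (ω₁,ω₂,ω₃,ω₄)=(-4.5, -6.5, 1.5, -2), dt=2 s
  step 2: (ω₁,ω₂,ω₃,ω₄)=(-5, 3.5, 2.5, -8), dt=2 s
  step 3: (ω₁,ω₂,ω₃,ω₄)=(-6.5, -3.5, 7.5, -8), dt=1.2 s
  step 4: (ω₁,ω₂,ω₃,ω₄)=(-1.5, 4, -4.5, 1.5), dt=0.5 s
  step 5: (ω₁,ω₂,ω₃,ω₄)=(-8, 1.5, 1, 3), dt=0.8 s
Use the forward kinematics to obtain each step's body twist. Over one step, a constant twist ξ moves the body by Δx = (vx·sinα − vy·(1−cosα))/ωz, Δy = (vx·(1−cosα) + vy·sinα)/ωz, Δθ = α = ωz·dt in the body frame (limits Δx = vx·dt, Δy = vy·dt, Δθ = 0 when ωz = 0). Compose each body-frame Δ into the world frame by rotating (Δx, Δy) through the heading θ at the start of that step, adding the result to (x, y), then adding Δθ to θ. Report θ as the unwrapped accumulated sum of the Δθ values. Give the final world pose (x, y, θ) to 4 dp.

(0.1473, 1.3794, -0.7426)

step 1: ξ=(vx,vy,ωz)=(-0.2156, 0.0281, -0.2714), dt=2.0 → body Δ=(-0.3955, 0.1677, -0.5428) → world pose (-0.3955, 0.1677, -0.5428)
step 2: ξ=(vx,vy,ωz)=(-0.1312, 0.3563, -0.0987), dt=2.0 → body Δ=(-0.1907, 0.7337, -0.1974) → world pose (-0.1798, 0.8945, -0.7401)
step 3: ξ=(vx,vy,ωz)=(-0.1969, 0.3469, -0.6168), dt=1.2 → body Δ=(-0.0681, 0.4628, -0.7401) → world pose (0.0820, 1.2821, -1.4803)
step 4: ξ=(vx,vy,ωz)=(-0.0094, -0.0094, 0.5674), dt=0.5 → body Δ=(-0.0040, -0.0053, 0.2837) → world pose (0.0763, 1.2856, -1.1965)
step 5: ξ=(vx,vy,ωz)=(-0.0469, 0.1406, 0.5674), dt=0.8 → body Δ=(-0.0613, 0.1003, 0.4539) → world pose (0.1473, 1.3794, -0.7426)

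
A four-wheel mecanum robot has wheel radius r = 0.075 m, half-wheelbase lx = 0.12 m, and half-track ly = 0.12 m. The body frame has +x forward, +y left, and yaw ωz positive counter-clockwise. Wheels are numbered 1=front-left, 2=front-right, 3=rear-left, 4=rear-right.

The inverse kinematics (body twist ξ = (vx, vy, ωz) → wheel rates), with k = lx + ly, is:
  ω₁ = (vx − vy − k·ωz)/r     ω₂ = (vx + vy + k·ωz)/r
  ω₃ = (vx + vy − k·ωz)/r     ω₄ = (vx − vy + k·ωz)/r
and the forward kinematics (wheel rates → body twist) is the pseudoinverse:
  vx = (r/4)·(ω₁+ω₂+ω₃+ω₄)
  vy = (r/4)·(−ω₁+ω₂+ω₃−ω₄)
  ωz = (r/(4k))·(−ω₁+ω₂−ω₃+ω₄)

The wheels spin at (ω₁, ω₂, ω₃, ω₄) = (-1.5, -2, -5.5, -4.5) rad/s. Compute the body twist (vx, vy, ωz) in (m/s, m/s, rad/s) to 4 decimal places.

k = lx + ly = 0.12 + 0.12 = 0.2400
ω₁+ω₂+ω₃+ω₄ = -13.5000  →  vx = (0.075/4)·-13.5000 = -0.2531
−ω₁+ω₂+ω₃−ω₄ = -1.5000  →  vy = (0.075/4)·-1.5000 = -0.0281
−ω₁+ω₂−ω₃+ω₄ = 0.5000  →  ωz = (0.075/0.9600)·0.5000 = 0.0391

(-0.2531, -0.0281, 0.0391)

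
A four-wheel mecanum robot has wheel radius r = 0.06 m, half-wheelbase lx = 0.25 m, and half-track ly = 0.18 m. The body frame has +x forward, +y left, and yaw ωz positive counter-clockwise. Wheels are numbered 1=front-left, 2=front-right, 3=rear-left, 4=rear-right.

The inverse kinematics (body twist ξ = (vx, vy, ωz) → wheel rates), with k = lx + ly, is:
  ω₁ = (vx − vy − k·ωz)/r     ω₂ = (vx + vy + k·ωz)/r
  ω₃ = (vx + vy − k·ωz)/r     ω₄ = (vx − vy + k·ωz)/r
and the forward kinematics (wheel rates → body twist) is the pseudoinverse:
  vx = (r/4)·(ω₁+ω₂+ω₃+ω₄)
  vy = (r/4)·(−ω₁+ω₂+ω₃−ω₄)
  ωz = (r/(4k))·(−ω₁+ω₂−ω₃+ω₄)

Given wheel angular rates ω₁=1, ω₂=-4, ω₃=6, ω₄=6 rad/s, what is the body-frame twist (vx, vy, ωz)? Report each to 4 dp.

(0.1350, -0.0750, -0.1744)

k = lx + ly = 0.25 + 0.18 = 0.4300
ω₁+ω₂+ω₃+ω₄ = 9.0000  →  vx = (0.06/4)·9.0000 = 0.1350
−ω₁+ω₂+ω₃−ω₄ = -5.0000  →  vy = (0.06/4)·-5.0000 = -0.0750
−ω₁+ω₂−ω₃+ω₄ = -5.0000  →  ωz = (0.06/1.7200)·-5.0000 = -0.1744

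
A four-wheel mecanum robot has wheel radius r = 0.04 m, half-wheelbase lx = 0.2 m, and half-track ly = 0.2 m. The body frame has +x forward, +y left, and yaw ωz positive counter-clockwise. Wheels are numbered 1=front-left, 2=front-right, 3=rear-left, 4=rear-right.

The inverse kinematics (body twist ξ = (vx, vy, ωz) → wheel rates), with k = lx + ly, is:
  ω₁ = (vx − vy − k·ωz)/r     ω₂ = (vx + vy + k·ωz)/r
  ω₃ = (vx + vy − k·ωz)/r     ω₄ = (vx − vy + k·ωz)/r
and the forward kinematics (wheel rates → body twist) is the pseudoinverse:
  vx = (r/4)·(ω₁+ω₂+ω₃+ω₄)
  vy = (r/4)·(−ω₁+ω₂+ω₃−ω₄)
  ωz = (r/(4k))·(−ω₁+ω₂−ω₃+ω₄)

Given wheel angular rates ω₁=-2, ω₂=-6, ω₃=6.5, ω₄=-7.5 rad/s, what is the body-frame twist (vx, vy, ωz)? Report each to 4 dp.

k = lx + ly = 0.2 + 0.2 = 0.4000
ω₁+ω₂+ω₃+ω₄ = -9.0000  →  vx = (0.04/4)·-9.0000 = -0.0900
−ω₁+ω₂+ω₃−ω₄ = 10.0000  →  vy = (0.04/4)·10.0000 = 0.1000
−ω₁+ω₂−ω₃+ω₄ = -18.0000  →  ωz = (0.04/1.6000)·-18.0000 = -0.4500

(-0.0900, 0.1000, -0.4500)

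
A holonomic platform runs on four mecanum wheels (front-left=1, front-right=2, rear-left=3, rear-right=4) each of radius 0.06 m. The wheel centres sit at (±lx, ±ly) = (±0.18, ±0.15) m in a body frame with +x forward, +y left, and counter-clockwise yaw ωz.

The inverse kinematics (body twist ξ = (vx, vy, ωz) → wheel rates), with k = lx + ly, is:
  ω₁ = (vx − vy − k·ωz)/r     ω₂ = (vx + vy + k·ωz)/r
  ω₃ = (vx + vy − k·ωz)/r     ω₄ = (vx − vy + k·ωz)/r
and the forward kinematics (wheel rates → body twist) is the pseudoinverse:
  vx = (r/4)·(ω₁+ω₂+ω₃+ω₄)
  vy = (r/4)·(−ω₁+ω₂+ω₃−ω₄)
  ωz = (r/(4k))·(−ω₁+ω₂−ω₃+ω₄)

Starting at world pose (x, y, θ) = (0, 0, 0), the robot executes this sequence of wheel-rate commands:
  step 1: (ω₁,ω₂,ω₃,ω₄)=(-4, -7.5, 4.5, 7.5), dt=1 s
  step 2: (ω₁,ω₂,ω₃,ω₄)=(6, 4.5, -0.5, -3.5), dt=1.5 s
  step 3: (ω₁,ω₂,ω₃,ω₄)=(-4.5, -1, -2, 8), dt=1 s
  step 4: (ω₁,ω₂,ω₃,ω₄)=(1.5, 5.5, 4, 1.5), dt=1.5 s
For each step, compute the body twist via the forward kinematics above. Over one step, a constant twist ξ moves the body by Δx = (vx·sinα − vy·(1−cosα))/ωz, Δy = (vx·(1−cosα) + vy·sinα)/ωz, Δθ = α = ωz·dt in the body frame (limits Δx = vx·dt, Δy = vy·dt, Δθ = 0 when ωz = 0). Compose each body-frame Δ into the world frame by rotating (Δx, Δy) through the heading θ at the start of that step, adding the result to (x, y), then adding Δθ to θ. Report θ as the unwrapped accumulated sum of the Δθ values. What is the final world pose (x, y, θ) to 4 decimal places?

(0.3783, 0.0444, 0.3864)

step 1: ξ=(vx,vy,ωz)=(0.0075, -0.0975, -0.0227), dt=1.0 → body Δ=(0.0064, -0.0976, -0.0227) → world pose (0.0064, -0.0976, -0.0227)
step 2: ξ=(vx,vy,ωz)=(0.0975, 0.0225, -0.2045), dt=1.5 → body Δ=(0.1491, 0.0110, -0.3068) → world pose (0.1557, -0.0900, -0.3295)
step 3: ξ=(vx,vy,ωz)=(0.0075, -0.0975, 0.6136), dt=1.0 → body Δ=(0.0360, -0.0893, 0.6136) → world pose (0.1609, -0.1861, 0.2841)
step 4: ξ=(vx,vy,ωz)=(0.1875, 0.0975, 0.0682), dt=1.5 → body Δ=(0.2733, 0.1604, 0.1023) → world pose (0.3783, 0.0444, 0.3864)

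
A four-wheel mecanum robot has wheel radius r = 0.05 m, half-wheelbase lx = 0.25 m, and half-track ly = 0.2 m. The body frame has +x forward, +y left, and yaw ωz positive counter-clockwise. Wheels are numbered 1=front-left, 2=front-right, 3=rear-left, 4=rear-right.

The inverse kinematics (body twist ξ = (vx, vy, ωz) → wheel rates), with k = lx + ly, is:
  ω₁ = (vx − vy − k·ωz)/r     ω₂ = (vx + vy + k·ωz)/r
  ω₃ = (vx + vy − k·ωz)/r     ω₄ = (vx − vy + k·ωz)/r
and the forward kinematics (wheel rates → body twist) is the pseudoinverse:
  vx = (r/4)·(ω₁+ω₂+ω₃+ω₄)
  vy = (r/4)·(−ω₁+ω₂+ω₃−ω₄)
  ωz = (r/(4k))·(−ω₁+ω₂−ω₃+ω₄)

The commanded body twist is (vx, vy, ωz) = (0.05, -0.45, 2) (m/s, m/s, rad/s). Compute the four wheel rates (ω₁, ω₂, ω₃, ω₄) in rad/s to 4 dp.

(-8.0000, 10.0000, -26.0000, 28.0000)

k = lx + ly = 0.25 + 0.2 = 0.4500;  k·ωz = 0.4500·2 = 0.9000
ω₁ (FL) = (vx − vy − k·ωz)/r = -0.4000/0.05 = -8.0000
ω₂ (FR) = (vx + vy + k·ωz)/r = 0.5000/0.05 = 10.0000
ω₃ (RL) = (vx + vy − k·ωz)/r = -1.3000/0.05 = -26.0000
ω₄ (RR) = (vx − vy + k·ωz)/r = 1.4000/0.05 = 28.0000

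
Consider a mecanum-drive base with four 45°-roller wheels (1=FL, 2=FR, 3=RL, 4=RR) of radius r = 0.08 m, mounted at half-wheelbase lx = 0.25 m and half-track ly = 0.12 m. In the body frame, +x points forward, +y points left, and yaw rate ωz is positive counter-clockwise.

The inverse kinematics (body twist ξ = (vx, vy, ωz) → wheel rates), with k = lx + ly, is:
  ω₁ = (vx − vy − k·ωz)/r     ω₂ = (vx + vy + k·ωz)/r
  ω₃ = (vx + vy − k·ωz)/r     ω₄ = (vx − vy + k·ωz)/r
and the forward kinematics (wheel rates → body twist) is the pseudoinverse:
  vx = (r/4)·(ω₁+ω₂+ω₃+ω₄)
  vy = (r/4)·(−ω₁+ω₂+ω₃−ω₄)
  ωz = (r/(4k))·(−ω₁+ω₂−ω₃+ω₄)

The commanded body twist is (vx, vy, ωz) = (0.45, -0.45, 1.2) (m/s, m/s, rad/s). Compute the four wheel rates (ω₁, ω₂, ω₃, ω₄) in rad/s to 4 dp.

k = lx + ly = 0.25 + 0.12 = 0.3700;  k·ωz = 0.3700·1.2 = 0.4440
ω₁ (FL) = (vx − vy − k·ωz)/r = 0.4560/0.08 = 5.7000
ω₂ (FR) = (vx + vy + k·ωz)/r = 0.4440/0.08 = 5.5500
ω₃ (RL) = (vx + vy − k·ωz)/r = -0.4440/0.08 = -5.5500
ω₄ (RR) = (vx − vy + k·ωz)/r = 1.3440/0.08 = 16.8000

(5.7000, 5.5500, -5.5500, 16.8000)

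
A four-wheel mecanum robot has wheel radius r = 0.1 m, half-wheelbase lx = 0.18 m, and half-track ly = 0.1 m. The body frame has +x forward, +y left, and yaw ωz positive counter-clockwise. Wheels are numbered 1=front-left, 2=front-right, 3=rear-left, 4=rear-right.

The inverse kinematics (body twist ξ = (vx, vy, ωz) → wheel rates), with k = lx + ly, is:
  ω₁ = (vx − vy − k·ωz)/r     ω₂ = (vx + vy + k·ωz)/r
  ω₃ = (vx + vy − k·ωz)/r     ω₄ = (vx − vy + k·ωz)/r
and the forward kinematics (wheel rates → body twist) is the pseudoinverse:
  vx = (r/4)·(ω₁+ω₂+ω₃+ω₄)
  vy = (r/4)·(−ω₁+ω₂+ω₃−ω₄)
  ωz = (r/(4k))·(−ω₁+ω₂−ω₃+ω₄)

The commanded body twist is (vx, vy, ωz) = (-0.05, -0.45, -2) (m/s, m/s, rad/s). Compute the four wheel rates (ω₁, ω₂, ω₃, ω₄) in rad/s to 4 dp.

(9.6000, -10.6000, 0.6000, -1.6000)

k = lx + ly = 0.18 + 0.1 = 0.2800;  k·ωz = 0.2800·-2 = -0.5600
ω₁ (FL) = (vx − vy − k·ωz)/r = 0.9600/0.1 = 9.6000
ω₂ (FR) = (vx + vy + k·ωz)/r = -1.0600/0.1 = -10.6000
ω₃ (RL) = (vx + vy − k·ωz)/r = 0.0600/0.1 = 0.6000
ω₄ (RR) = (vx − vy + k·ωz)/r = -0.1600/0.1 = -1.6000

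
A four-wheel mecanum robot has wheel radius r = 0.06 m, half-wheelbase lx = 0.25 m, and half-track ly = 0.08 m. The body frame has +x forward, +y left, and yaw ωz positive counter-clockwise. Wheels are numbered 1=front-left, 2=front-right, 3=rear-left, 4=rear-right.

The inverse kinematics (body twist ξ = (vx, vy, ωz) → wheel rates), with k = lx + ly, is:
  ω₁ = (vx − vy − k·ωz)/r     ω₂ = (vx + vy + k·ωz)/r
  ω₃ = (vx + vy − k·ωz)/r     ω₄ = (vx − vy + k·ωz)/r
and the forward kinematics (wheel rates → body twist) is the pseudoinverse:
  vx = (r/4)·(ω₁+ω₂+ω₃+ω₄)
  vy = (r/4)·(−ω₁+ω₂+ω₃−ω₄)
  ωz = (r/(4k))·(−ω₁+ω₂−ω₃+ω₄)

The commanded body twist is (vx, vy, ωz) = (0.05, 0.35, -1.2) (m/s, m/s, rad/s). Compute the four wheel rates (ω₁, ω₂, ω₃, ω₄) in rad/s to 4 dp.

k = lx + ly = 0.25 + 0.08 = 0.3300;  k·ωz = 0.3300·-1.2 = -0.3960
ω₁ (FL) = (vx − vy − k·ωz)/r = 0.0960/0.06 = 1.6000
ω₂ (FR) = (vx + vy + k·ωz)/r = 0.0040/0.06 = 0.0667
ω₃ (RL) = (vx + vy − k·ωz)/r = 0.7960/0.06 = 13.2667
ω₄ (RR) = (vx − vy + k·ωz)/r = -0.6960/0.06 = -11.6000

(1.6000, 0.0667, 13.2667, -11.6000)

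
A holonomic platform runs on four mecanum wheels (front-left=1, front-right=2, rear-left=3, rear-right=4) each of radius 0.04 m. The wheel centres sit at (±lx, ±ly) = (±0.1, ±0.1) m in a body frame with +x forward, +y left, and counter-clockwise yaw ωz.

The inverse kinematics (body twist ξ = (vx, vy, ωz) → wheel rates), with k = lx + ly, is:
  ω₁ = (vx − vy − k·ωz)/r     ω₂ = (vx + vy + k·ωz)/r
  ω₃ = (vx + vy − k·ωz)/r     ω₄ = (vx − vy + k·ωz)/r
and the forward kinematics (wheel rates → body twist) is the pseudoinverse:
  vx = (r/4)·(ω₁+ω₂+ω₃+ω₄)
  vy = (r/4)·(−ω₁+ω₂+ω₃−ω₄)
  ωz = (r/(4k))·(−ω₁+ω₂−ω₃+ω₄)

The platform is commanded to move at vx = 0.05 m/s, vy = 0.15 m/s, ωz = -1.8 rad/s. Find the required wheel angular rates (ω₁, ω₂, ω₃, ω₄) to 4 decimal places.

k = lx + ly = 0.1 + 0.1 = 0.2000;  k·ωz = 0.2000·-1.8 = -0.3600
ω₁ (FL) = (vx − vy − k·ωz)/r = 0.2600/0.04 = 6.5000
ω₂ (FR) = (vx + vy + k·ωz)/r = -0.1600/0.04 = -4.0000
ω₃ (RL) = (vx + vy − k·ωz)/r = 0.5600/0.04 = 14.0000
ω₄ (RR) = (vx − vy + k·ωz)/r = -0.4600/0.04 = -11.5000

(6.5000, -4.0000, 14.0000, -11.5000)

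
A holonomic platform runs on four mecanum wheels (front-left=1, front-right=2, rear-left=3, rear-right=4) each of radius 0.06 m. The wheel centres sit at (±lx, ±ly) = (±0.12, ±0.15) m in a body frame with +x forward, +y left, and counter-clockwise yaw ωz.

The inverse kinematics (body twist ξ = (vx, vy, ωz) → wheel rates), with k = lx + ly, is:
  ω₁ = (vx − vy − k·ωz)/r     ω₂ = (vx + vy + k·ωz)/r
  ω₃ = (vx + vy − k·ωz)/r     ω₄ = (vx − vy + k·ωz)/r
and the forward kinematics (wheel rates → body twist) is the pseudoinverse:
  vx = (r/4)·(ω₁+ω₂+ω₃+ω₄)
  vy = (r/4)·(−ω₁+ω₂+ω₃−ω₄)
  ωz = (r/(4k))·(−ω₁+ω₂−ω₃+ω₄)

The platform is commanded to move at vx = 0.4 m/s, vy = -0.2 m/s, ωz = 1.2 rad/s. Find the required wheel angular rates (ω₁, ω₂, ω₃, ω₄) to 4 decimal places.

k = lx + ly = 0.12 + 0.15 = 0.2700;  k·ωz = 0.2700·1.2 = 0.3240
ω₁ (FL) = (vx − vy − k·ωz)/r = 0.2760/0.06 = 4.6000
ω₂ (FR) = (vx + vy + k·ωz)/r = 0.5240/0.06 = 8.7333
ω₃ (RL) = (vx + vy − k·ωz)/r = -0.1240/0.06 = -2.0667
ω₄ (RR) = (vx − vy + k·ωz)/r = 0.9240/0.06 = 15.4000

(4.6000, 8.7333, -2.0667, 15.4000)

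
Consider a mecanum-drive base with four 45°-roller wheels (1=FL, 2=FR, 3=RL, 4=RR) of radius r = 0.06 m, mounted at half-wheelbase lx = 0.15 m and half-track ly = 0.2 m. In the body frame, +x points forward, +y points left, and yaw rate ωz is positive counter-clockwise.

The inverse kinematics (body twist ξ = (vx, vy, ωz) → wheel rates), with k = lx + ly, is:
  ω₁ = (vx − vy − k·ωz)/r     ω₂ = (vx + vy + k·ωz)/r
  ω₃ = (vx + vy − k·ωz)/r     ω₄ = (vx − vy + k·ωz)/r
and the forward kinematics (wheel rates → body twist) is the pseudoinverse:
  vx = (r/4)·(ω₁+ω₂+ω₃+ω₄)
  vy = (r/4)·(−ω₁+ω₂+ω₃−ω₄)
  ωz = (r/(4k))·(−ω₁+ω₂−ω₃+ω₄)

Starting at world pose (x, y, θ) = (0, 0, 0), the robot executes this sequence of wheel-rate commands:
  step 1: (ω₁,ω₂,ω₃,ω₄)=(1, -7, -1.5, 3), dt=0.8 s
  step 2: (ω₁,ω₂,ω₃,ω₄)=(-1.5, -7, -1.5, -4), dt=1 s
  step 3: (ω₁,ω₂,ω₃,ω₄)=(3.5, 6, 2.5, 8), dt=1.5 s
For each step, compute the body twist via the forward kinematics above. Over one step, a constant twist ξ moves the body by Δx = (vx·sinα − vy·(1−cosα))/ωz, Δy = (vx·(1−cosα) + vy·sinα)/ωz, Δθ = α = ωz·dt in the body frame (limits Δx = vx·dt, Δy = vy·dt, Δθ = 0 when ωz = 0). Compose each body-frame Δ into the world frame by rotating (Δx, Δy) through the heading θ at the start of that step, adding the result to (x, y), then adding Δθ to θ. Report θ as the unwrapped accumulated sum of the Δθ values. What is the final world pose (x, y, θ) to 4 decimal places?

(0.1461, -0.2855, 0.0514)

step 1: ξ=(vx,vy,ωz)=(-0.0675, -0.1875, -0.1500), dt=0.8 → body Δ=(-0.0629, -0.1464, -0.1200) → world pose (-0.0629, -0.1464, -0.1200)
step 2: ξ=(vx,vy,ωz)=(-0.2100, -0.0450, -0.3429), dt=1.0 → body Δ=(-0.2135, -0.0085, -0.3429) → world pose (-0.2759, -0.1293, -0.4629)
step 3: ξ=(vx,vy,ωz)=(0.3000, -0.0450, 0.3429), dt=1.5 → body Δ=(0.4474, 0.0486, 0.5143) → world pose (0.1461, -0.2855, 0.0514)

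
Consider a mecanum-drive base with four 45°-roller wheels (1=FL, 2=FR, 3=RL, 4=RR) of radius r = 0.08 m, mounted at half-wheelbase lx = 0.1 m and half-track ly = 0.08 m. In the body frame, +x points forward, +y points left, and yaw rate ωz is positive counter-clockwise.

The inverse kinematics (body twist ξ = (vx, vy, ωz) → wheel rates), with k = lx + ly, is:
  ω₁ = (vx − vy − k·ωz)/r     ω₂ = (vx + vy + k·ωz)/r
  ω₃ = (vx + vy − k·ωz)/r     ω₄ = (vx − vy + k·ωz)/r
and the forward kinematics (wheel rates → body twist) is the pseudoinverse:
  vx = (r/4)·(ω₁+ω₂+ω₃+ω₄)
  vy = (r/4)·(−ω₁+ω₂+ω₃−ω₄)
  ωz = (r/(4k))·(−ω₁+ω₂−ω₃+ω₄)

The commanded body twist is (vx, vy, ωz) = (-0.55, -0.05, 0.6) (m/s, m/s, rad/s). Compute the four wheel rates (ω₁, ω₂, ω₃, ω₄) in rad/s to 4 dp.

(-7.6000, -6.1500, -8.8500, -4.9000)

k = lx + ly = 0.1 + 0.08 = 0.1800;  k·ωz = 0.1800·0.6 = 0.1080
ω₁ (FL) = (vx − vy − k·ωz)/r = -0.6080/0.08 = -7.6000
ω₂ (FR) = (vx + vy + k·ωz)/r = -0.4920/0.08 = -6.1500
ω₃ (RL) = (vx + vy − k·ωz)/r = -0.7080/0.08 = -8.8500
ω₄ (RR) = (vx − vy + k·ωz)/r = -0.3920/0.08 = -4.9000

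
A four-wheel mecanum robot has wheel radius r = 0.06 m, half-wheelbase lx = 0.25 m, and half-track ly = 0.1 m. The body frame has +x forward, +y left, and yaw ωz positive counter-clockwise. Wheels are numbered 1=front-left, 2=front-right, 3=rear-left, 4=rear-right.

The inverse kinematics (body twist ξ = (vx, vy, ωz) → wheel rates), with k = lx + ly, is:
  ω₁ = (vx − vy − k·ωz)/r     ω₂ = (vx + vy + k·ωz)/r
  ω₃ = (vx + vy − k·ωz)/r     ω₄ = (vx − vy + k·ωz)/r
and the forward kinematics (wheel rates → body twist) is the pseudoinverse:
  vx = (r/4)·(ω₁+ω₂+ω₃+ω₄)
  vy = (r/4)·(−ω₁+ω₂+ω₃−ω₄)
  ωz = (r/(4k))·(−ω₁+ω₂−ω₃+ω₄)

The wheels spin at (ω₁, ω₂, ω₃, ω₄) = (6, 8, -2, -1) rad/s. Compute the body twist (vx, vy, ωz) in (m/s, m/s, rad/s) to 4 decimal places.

k = lx + ly = 0.25 + 0.1 = 0.3500
ω₁+ω₂+ω₃+ω₄ = 11.0000  →  vx = (0.06/4)·11.0000 = 0.1650
−ω₁+ω₂+ω₃−ω₄ = 1.0000  →  vy = (0.06/4)·1.0000 = 0.0150
−ω₁+ω₂−ω₃+ω₄ = 3.0000  →  ωz = (0.06/1.4000)·3.0000 = 0.1286

(0.1650, 0.0150, 0.1286)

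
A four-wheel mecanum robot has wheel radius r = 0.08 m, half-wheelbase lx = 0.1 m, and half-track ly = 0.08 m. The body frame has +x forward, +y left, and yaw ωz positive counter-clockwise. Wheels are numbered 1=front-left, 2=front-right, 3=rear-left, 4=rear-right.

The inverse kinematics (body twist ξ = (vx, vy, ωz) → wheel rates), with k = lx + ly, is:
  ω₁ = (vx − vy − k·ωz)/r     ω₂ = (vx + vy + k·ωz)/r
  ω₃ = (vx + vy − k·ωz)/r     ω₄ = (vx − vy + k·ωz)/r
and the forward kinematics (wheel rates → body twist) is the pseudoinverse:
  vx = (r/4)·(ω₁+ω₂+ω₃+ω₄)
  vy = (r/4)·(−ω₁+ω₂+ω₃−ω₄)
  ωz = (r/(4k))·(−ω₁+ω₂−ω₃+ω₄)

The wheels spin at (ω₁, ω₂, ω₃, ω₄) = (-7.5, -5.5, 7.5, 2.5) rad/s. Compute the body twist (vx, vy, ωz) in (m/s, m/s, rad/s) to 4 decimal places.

k = lx + ly = 0.1 + 0.08 = 0.1800
ω₁+ω₂+ω₃+ω₄ = -3.0000  →  vx = (0.08/4)·-3.0000 = -0.0600
−ω₁+ω₂+ω₃−ω₄ = 7.0000  →  vy = (0.08/4)·7.0000 = 0.1400
−ω₁+ω₂−ω₃+ω₄ = -3.0000  →  ωz = (0.08/0.7200)·-3.0000 = -0.3333

(-0.0600, 0.1400, -0.3333)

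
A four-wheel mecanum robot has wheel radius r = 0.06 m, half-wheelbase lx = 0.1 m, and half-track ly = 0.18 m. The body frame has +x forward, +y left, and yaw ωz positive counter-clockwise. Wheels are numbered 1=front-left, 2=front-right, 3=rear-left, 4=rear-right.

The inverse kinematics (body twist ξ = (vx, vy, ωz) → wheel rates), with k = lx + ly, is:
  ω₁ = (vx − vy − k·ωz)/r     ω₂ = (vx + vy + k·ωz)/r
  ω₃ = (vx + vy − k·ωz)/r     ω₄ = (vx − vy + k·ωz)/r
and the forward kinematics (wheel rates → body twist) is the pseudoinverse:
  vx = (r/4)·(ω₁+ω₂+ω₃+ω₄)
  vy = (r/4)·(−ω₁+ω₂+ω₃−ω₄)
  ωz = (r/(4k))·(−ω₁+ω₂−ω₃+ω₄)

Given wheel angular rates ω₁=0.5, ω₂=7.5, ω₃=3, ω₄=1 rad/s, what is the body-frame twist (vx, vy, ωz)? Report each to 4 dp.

k = lx + ly = 0.1 + 0.18 = 0.2800
ω₁+ω₂+ω₃+ω₄ = 12.0000  →  vx = (0.06/4)·12.0000 = 0.1800
−ω₁+ω₂+ω₃−ω₄ = 9.0000  →  vy = (0.06/4)·9.0000 = 0.1350
−ω₁+ω₂−ω₃+ω₄ = 5.0000  →  ωz = (0.06/1.1200)·5.0000 = 0.2679

(0.1800, 0.1350, 0.2679)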